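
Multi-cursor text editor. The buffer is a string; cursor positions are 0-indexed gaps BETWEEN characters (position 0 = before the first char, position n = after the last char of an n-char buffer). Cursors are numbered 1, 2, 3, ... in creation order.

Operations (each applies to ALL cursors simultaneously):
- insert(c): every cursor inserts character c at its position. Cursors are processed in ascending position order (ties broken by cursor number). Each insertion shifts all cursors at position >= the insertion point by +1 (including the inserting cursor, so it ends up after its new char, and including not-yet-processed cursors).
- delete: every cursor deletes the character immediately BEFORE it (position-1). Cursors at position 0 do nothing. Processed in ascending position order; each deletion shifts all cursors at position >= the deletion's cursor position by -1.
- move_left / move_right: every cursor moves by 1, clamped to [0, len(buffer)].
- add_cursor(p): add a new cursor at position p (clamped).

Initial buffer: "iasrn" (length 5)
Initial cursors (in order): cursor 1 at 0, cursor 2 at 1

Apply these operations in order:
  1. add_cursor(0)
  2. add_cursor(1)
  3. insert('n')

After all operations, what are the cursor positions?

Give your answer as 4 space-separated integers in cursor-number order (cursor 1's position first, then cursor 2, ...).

After op 1 (add_cursor(0)): buffer="iasrn" (len 5), cursors c1@0 c3@0 c2@1, authorship .....
After op 2 (add_cursor(1)): buffer="iasrn" (len 5), cursors c1@0 c3@0 c2@1 c4@1, authorship .....
After op 3 (insert('n')): buffer="nninnasrn" (len 9), cursors c1@2 c3@2 c2@5 c4@5, authorship 13.24....

Answer: 2 5 2 5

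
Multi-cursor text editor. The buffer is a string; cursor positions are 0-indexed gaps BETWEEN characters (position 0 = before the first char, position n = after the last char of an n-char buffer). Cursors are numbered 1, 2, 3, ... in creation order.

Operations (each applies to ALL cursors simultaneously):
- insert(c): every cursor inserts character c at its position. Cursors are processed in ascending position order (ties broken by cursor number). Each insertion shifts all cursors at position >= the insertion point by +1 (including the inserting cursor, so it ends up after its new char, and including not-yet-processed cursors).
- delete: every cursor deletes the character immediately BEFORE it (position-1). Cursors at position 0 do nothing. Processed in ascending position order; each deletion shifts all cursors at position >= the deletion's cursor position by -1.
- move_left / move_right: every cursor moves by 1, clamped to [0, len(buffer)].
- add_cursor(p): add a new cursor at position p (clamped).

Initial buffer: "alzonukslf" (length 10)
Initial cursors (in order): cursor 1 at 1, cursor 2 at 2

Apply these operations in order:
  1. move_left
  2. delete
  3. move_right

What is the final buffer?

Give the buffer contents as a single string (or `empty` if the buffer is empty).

Answer: lzonukslf

Derivation:
After op 1 (move_left): buffer="alzonukslf" (len 10), cursors c1@0 c2@1, authorship ..........
After op 2 (delete): buffer="lzonukslf" (len 9), cursors c1@0 c2@0, authorship .........
After op 3 (move_right): buffer="lzonukslf" (len 9), cursors c1@1 c2@1, authorship .........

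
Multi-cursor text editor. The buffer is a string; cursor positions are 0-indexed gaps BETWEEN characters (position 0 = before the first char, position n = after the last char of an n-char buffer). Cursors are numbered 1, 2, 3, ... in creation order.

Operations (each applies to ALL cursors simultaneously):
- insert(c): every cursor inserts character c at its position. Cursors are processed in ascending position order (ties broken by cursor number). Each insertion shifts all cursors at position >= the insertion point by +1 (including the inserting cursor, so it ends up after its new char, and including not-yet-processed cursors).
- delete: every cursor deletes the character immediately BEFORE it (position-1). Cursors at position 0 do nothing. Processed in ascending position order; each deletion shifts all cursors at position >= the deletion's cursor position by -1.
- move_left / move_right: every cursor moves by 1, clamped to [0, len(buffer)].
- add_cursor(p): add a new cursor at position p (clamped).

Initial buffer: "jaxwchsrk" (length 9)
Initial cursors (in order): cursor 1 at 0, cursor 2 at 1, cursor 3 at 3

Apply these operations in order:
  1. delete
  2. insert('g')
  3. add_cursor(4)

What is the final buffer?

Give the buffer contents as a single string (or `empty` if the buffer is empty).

After op 1 (delete): buffer="awchsrk" (len 7), cursors c1@0 c2@0 c3@1, authorship .......
After op 2 (insert('g')): buffer="ggagwchsrk" (len 10), cursors c1@2 c2@2 c3@4, authorship 12.3......
After op 3 (add_cursor(4)): buffer="ggagwchsrk" (len 10), cursors c1@2 c2@2 c3@4 c4@4, authorship 12.3......

Answer: ggagwchsrk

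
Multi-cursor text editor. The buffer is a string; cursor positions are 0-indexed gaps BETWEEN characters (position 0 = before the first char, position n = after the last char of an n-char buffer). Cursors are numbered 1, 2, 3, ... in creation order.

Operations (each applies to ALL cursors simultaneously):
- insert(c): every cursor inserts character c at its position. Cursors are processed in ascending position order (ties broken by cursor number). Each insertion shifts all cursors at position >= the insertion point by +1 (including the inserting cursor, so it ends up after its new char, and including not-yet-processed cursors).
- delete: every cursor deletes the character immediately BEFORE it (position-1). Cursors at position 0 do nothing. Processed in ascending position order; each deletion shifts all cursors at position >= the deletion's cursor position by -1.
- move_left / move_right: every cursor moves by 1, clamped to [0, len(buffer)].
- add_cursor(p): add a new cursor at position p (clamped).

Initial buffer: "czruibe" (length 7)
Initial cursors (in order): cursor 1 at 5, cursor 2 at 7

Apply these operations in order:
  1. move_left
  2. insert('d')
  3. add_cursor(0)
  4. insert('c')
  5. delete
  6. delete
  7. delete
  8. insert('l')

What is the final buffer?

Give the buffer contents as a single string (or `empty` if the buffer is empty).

After op 1 (move_left): buffer="czruibe" (len 7), cursors c1@4 c2@6, authorship .......
After op 2 (insert('d')): buffer="czrudibde" (len 9), cursors c1@5 c2@8, authorship ....1..2.
After op 3 (add_cursor(0)): buffer="czrudibde" (len 9), cursors c3@0 c1@5 c2@8, authorship ....1..2.
After op 4 (insert('c')): buffer="cczrudcibdce" (len 12), cursors c3@1 c1@7 c2@11, authorship 3....11..22.
After op 5 (delete): buffer="czrudibde" (len 9), cursors c3@0 c1@5 c2@8, authorship ....1..2.
After op 6 (delete): buffer="czruibe" (len 7), cursors c3@0 c1@4 c2@6, authorship .......
After op 7 (delete): buffer="czrie" (len 5), cursors c3@0 c1@3 c2@4, authorship .....
After op 8 (insert('l')): buffer="lczrlile" (len 8), cursors c3@1 c1@5 c2@7, authorship 3...1.2.

Answer: lczrlile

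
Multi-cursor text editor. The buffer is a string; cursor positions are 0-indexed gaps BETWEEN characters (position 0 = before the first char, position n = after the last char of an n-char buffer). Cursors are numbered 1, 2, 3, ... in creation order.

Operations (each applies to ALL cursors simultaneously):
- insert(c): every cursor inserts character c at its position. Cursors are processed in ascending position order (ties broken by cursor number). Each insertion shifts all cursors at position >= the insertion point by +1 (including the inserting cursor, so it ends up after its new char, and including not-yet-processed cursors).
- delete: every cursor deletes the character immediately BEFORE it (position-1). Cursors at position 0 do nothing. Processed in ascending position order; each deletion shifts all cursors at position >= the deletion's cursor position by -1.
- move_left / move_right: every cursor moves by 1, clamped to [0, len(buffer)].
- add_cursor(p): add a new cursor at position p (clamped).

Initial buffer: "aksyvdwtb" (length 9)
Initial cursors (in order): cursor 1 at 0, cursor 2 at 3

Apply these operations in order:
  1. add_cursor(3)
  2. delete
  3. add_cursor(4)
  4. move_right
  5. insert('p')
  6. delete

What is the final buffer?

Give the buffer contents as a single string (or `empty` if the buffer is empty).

Answer: ayvdwtb

Derivation:
After op 1 (add_cursor(3)): buffer="aksyvdwtb" (len 9), cursors c1@0 c2@3 c3@3, authorship .........
After op 2 (delete): buffer="ayvdwtb" (len 7), cursors c1@0 c2@1 c3@1, authorship .......
After op 3 (add_cursor(4)): buffer="ayvdwtb" (len 7), cursors c1@0 c2@1 c3@1 c4@4, authorship .......
After op 4 (move_right): buffer="ayvdwtb" (len 7), cursors c1@1 c2@2 c3@2 c4@5, authorship .......
After op 5 (insert('p')): buffer="apyppvdwptb" (len 11), cursors c1@2 c2@5 c3@5 c4@9, authorship .1.23...4..
After op 6 (delete): buffer="ayvdwtb" (len 7), cursors c1@1 c2@2 c3@2 c4@5, authorship .......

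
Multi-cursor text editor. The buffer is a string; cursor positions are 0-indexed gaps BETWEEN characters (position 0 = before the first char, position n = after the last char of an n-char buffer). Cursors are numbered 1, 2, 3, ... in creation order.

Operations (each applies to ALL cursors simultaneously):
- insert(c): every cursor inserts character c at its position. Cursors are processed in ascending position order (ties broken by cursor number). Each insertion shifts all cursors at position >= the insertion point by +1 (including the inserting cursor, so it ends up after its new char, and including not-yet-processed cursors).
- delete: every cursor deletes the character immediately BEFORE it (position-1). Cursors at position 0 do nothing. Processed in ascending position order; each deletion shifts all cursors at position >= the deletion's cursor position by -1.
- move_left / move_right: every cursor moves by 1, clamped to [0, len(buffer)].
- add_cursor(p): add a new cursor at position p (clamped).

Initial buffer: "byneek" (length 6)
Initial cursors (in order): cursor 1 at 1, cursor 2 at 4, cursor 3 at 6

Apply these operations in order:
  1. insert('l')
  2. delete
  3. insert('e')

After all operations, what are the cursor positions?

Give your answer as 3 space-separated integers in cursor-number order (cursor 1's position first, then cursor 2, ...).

After op 1 (insert('l')): buffer="blynelekl" (len 9), cursors c1@2 c2@6 c3@9, authorship .1...2..3
After op 2 (delete): buffer="byneek" (len 6), cursors c1@1 c2@4 c3@6, authorship ......
After op 3 (insert('e')): buffer="beyneeeke" (len 9), cursors c1@2 c2@6 c3@9, authorship .1...2..3

Answer: 2 6 9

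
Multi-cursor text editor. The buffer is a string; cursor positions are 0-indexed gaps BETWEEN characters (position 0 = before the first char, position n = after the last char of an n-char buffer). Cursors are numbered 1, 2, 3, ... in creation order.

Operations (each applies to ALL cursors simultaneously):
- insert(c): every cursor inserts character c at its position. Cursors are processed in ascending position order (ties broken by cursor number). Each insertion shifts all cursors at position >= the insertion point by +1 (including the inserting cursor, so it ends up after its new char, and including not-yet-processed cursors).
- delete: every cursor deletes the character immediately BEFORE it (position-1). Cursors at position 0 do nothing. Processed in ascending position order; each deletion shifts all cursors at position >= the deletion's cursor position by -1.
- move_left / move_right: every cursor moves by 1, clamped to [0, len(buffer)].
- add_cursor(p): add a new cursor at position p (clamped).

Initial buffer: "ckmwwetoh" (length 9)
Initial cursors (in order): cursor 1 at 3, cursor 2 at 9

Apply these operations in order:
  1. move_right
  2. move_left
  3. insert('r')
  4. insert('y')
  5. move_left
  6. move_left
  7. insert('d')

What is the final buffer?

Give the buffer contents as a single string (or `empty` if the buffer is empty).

After op 1 (move_right): buffer="ckmwwetoh" (len 9), cursors c1@4 c2@9, authorship .........
After op 2 (move_left): buffer="ckmwwetoh" (len 9), cursors c1@3 c2@8, authorship .........
After op 3 (insert('r')): buffer="ckmrwwetorh" (len 11), cursors c1@4 c2@10, authorship ...1.....2.
After op 4 (insert('y')): buffer="ckmrywwetoryh" (len 13), cursors c1@5 c2@12, authorship ...11.....22.
After op 5 (move_left): buffer="ckmrywwetoryh" (len 13), cursors c1@4 c2@11, authorship ...11.....22.
After op 6 (move_left): buffer="ckmrywwetoryh" (len 13), cursors c1@3 c2@10, authorship ...11.....22.
After op 7 (insert('d')): buffer="ckmdrywwetodryh" (len 15), cursors c1@4 c2@12, authorship ...111.....222.

Answer: ckmdrywwetodryh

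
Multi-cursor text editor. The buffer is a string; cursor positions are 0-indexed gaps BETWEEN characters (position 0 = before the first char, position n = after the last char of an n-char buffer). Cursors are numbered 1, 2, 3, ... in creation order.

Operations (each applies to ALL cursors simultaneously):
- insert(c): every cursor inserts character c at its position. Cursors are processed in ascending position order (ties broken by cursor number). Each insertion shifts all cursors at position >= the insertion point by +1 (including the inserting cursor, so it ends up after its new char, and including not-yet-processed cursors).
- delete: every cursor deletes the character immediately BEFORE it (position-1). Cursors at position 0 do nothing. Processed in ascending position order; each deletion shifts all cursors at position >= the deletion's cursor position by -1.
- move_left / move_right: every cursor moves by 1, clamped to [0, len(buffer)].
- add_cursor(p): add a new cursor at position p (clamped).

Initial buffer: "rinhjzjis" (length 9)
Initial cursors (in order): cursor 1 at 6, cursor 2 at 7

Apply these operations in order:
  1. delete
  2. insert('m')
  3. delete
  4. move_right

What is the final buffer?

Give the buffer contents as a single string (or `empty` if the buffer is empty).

Answer: rinhjis

Derivation:
After op 1 (delete): buffer="rinhjis" (len 7), cursors c1@5 c2@5, authorship .......
After op 2 (insert('m')): buffer="rinhjmmis" (len 9), cursors c1@7 c2@7, authorship .....12..
After op 3 (delete): buffer="rinhjis" (len 7), cursors c1@5 c2@5, authorship .......
After op 4 (move_right): buffer="rinhjis" (len 7), cursors c1@6 c2@6, authorship .......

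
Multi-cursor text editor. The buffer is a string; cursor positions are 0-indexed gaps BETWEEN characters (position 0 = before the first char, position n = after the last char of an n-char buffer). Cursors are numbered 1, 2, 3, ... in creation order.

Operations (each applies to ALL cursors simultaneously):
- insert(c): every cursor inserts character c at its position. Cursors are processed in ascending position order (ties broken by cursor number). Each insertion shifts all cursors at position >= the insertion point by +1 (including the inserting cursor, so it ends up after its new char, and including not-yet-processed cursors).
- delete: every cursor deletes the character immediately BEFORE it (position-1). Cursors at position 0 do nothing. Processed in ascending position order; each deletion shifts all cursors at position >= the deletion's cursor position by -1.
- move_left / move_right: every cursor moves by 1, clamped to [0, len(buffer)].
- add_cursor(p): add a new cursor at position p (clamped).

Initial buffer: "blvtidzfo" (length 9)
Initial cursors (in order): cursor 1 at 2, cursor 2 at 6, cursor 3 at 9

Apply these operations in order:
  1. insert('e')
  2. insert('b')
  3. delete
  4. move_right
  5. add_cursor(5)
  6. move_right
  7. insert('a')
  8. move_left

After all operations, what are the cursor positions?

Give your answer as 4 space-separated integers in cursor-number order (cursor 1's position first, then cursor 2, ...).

After op 1 (insert('e')): buffer="blevtidezfoe" (len 12), cursors c1@3 c2@8 c3@12, authorship ..1....2...3
After op 2 (insert('b')): buffer="blebvtidebzfoeb" (len 15), cursors c1@4 c2@10 c3@15, authorship ..11....22...33
After op 3 (delete): buffer="blevtidezfoe" (len 12), cursors c1@3 c2@8 c3@12, authorship ..1....2...3
After op 4 (move_right): buffer="blevtidezfoe" (len 12), cursors c1@4 c2@9 c3@12, authorship ..1....2...3
After op 5 (add_cursor(5)): buffer="blevtidezfoe" (len 12), cursors c1@4 c4@5 c2@9 c3@12, authorship ..1....2...3
After op 6 (move_right): buffer="blevtidezfoe" (len 12), cursors c1@5 c4@6 c2@10 c3@12, authorship ..1....2...3
After op 7 (insert('a')): buffer="blevtaiadezfaoea" (len 16), cursors c1@6 c4@8 c2@13 c3@16, authorship ..1..1.4.2..2.33
After op 8 (move_left): buffer="blevtaiadezfaoea" (len 16), cursors c1@5 c4@7 c2@12 c3@15, authorship ..1..1.4.2..2.33

Answer: 5 12 15 7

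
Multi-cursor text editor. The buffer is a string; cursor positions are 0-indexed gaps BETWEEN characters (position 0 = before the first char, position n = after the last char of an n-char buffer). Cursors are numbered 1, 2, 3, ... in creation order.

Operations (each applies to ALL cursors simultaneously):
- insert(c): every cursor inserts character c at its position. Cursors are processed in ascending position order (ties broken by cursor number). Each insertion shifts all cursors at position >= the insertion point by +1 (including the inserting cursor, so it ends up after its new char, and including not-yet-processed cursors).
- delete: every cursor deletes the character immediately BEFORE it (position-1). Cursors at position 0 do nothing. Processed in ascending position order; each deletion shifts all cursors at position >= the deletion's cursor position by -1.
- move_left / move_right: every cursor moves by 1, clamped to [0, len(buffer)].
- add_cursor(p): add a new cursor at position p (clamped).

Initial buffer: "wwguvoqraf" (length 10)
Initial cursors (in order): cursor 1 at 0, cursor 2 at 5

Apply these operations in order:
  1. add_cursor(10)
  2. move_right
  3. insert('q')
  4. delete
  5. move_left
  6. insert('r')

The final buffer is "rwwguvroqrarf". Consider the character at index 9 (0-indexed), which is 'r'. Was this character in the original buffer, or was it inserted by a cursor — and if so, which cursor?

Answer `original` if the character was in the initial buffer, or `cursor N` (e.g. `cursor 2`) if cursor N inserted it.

After op 1 (add_cursor(10)): buffer="wwguvoqraf" (len 10), cursors c1@0 c2@5 c3@10, authorship ..........
After op 2 (move_right): buffer="wwguvoqraf" (len 10), cursors c1@1 c2@6 c3@10, authorship ..........
After op 3 (insert('q')): buffer="wqwguvoqqrafq" (len 13), cursors c1@2 c2@8 c3@13, authorship .1.....2....3
After op 4 (delete): buffer="wwguvoqraf" (len 10), cursors c1@1 c2@6 c3@10, authorship ..........
After op 5 (move_left): buffer="wwguvoqraf" (len 10), cursors c1@0 c2@5 c3@9, authorship ..........
After op 6 (insert('r')): buffer="rwwguvroqrarf" (len 13), cursors c1@1 c2@7 c3@12, authorship 1.....2....3.
Authorship (.=original, N=cursor N): 1 . . . . . 2 . . . . 3 .
Index 9: author = original

Answer: original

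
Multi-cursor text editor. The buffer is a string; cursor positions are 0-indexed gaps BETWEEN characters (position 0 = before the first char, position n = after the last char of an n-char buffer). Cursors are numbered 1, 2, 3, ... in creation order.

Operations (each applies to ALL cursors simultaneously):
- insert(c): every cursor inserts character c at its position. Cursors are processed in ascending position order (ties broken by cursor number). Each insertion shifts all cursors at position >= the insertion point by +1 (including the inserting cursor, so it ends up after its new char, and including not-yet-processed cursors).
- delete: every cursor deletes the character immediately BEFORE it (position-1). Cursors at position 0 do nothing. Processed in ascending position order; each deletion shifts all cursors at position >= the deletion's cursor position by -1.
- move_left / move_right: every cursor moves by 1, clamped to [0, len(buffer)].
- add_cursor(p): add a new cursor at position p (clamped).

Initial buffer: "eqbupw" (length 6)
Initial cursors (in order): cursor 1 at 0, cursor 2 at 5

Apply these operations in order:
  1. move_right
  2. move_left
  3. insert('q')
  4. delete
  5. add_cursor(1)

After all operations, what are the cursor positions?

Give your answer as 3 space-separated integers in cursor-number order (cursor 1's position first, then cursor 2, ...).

Answer: 0 5 1

Derivation:
After op 1 (move_right): buffer="eqbupw" (len 6), cursors c1@1 c2@6, authorship ......
After op 2 (move_left): buffer="eqbupw" (len 6), cursors c1@0 c2@5, authorship ......
After op 3 (insert('q')): buffer="qeqbupqw" (len 8), cursors c1@1 c2@7, authorship 1.....2.
After op 4 (delete): buffer="eqbupw" (len 6), cursors c1@0 c2@5, authorship ......
After op 5 (add_cursor(1)): buffer="eqbupw" (len 6), cursors c1@0 c3@1 c2@5, authorship ......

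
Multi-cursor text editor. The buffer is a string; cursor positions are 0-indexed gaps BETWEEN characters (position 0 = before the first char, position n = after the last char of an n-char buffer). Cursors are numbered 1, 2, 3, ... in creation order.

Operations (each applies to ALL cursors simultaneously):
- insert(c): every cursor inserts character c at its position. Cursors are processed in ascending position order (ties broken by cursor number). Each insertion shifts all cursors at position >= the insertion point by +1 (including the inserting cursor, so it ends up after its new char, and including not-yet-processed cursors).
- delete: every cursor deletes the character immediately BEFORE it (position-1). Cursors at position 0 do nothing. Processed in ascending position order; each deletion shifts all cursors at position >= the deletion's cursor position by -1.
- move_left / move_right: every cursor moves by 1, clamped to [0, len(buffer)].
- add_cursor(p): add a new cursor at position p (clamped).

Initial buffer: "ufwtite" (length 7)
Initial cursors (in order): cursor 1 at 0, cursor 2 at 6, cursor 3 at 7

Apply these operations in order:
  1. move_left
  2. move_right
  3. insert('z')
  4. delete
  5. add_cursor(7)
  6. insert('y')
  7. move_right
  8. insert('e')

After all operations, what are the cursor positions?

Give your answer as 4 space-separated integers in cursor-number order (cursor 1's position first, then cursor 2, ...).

Answer: 4 11 15 15

Derivation:
After op 1 (move_left): buffer="ufwtite" (len 7), cursors c1@0 c2@5 c3@6, authorship .......
After op 2 (move_right): buffer="ufwtite" (len 7), cursors c1@1 c2@6 c3@7, authorship .......
After op 3 (insert('z')): buffer="uzfwtitzez" (len 10), cursors c1@2 c2@8 c3@10, authorship .1.....2.3
After op 4 (delete): buffer="ufwtite" (len 7), cursors c1@1 c2@6 c3@7, authorship .......
After op 5 (add_cursor(7)): buffer="ufwtite" (len 7), cursors c1@1 c2@6 c3@7 c4@7, authorship .......
After op 6 (insert('y')): buffer="uyfwtityeyy" (len 11), cursors c1@2 c2@8 c3@11 c4@11, authorship .1.....2.34
After op 7 (move_right): buffer="uyfwtityeyy" (len 11), cursors c1@3 c2@9 c3@11 c4@11, authorship .1.....2.34
After op 8 (insert('e')): buffer="uyfewtityeeyyee" (len 15), cursors c1@4 c2@11 c3@15 c4@15, authorship .1.1....2.23434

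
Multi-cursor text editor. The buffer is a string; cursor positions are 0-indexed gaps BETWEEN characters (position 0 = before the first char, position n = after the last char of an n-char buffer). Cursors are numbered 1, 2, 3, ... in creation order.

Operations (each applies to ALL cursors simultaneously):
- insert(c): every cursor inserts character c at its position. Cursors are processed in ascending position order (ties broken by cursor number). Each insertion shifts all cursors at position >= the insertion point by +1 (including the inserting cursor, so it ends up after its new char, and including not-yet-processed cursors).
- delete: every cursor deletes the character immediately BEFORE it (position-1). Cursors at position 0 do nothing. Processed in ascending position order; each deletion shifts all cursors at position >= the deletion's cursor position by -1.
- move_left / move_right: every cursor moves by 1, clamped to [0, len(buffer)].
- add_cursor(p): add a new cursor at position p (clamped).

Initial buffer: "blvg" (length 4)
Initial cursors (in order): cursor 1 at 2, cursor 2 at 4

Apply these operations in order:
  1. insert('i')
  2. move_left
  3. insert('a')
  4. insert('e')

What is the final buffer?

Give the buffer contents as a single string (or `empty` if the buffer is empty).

After op 1 (insert('i')): buffer="blivgi" (len 6), cursors c1@3 c2@6, authorship ..1..2
After op 2 (move_left): buffer="blivgi" (len 6), cursors c1@2 c2@5, authorship ..1..2
After op 3 (insert('a')): buffer="blaivgai" (len 8), cursors c1@3 c2@7, authorship ..11..22
After op 4 (insert('e')): buffer="blaeivgaei" (len 10), cursors c1@4 c2@9, authorship ..111..222

Answer: blaeivgaei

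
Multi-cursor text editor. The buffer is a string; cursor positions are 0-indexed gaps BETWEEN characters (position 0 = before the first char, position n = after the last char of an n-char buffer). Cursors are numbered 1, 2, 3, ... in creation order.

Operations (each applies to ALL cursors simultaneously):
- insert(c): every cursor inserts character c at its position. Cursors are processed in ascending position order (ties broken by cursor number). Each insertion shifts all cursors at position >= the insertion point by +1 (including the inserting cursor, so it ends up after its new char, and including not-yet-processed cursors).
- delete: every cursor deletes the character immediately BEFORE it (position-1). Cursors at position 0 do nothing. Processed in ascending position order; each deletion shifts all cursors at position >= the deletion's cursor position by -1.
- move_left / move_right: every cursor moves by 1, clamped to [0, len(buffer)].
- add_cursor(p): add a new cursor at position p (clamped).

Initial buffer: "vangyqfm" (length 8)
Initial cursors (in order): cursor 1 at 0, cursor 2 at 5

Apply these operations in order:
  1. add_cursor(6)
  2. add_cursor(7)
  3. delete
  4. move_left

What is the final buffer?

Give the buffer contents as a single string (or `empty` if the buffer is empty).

Answer: vangm

Derivation:
After op 1 (add_cursor(6)): buffer="vangyqfm" (len 8), cursors c1@0 c2@5 c3@6, authorship ........
After op 2 (add_cursor(7)): buffer="vangyqfm" (len 8), cursors c1@0 c2@5 c3@6 c4@7, authorship ........
After op 3 (delete): buffer="vangm" (len 5), cursors c1@0 c2@4 c3@4 c4@4, authorship .....
After op 4 (move_left): buffer="vangm" (len 5), cursors c1@0 c2@3 c3@3 c4@3, authorship .....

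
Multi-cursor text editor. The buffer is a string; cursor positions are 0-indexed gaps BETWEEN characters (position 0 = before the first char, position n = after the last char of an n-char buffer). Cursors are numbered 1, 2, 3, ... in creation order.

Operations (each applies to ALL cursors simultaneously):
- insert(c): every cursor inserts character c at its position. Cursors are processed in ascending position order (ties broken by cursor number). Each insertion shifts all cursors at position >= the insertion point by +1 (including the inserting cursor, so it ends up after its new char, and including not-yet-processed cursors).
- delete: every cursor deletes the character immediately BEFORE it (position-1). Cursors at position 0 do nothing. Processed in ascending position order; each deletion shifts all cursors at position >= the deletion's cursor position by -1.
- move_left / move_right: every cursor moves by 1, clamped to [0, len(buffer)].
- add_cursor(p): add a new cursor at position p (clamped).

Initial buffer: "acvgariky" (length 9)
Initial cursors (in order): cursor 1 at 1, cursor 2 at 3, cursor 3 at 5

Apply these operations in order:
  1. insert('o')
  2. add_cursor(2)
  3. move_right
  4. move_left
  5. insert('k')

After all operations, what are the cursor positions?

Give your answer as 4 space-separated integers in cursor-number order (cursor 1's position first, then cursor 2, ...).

Answer: 4 8 12 4

Derivation:
After op 1 (insert('o')): buffer="aocvogaoriky" (len 12), cursors c1@2 c2@5 c3@8, authorship .1..2..3....
After op 2 (add_cursor(2)): buffer="aocvogaoriky" (len 12), cursors c1@2 c4@2 c2@5 c3@8, authorship .1..2..3....
After op 3 (move_right): buffer="aocvogaoriky" (len 12), cursors c1@3 c4@3 c2@6 c3@9, authorship .1..2..3....
After op 4 (move_left): buffer="aocvogaoriky" (len 12), cursors c1@2 c4@2 c2@5 c3@8, authorship .1..2..3....
After op 5 (insert('k')): buffer="aokkcvokgaokriky" (len 16), cursors c1@4 c4@4 c2@8 c3@12, authorship .114..22..33....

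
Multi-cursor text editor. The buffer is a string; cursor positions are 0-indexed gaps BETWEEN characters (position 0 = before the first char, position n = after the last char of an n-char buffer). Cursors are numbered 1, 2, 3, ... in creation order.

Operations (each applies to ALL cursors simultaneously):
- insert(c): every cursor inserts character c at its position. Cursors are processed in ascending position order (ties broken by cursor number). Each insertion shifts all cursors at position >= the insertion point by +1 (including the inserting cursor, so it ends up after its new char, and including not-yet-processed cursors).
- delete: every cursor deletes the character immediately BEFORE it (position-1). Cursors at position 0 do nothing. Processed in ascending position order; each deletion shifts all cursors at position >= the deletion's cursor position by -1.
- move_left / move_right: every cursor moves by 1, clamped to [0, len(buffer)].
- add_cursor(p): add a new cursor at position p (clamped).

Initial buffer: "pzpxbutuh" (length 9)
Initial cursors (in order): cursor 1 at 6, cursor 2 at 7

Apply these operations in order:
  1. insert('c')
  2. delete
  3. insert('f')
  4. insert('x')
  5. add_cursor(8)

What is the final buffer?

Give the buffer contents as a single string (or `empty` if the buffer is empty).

After op 1 (insert('c')): buffer="pzpxbuctcuh" (len 11), cursors c1@7 c2@9, authorship ......1.2..
After op 2 (delete): buffer="pzpxbutuh" (len 9), cursors c1@6 c2@7, authorship .........
After op 3 (insert('f')): buffer="pzpxbuftfuh" (len 11), cursors c1@7 c2@9, authorship ......1.2..
After op 4 (insert('x')): buffer="pzpxbufxtfxuh" (len 13), cursors c1@8 c2@11, authorship ......11.22..
After op 5 (add_cursor(8)): buffer="pzpxbufxtfxuh" (len 13), cursors c1@8 c3@8 c2@11, authorship ......11.22..

Answer: pzpxbufxtfxuh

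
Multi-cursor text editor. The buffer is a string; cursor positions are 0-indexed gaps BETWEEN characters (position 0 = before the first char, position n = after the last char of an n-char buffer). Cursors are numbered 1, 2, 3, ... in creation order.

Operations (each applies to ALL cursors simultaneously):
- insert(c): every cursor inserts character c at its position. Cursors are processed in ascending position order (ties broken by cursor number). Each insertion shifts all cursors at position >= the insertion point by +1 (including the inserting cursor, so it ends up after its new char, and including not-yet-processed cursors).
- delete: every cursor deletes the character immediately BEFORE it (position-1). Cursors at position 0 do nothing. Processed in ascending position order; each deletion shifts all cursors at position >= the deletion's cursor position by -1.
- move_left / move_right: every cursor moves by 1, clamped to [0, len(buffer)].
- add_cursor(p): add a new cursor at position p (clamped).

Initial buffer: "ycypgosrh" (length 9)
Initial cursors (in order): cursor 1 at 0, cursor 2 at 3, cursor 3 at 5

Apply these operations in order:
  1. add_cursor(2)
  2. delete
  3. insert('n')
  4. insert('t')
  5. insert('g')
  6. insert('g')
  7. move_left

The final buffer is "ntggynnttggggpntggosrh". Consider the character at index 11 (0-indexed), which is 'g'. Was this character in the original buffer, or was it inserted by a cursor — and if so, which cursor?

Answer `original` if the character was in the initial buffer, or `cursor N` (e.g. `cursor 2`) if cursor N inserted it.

After op 1 (add_cursor(2)): buffer="ycypgosrh" (len 9), cursors c1@0 c4@2 c2@3 c3@5, authorship .........
After op 2 (delete): buffer="yposrh" (len 6), cursors c1@0 c2@1 c4@1 c3@2, authorship ......
After op 3 (insert('n')): buffer="nynnpnosrh" (len 10), cursors c1@1 c2@4 c4@4 c3@6, authorship 1.24.3....
After op 4 (insert('t')): buffer="ntynnttpntosrh" (len 14), cursors c1@2 c2@7 c4@7 c3@10, authorship 11.2424.33....
After op 5 (insert('g')): buffer="ntgynnttggpntgosrh" (len 18), cursors c1@3 c2@10 c4@10 c3@14, authorship 111.242424.333....
After op 6 (insert('g')): buffer="ntggynnttggggpntggosrh" (len 22), cursors c1@4 c2@13 c4@13 c3@18, authorship 1111.24242424.3333....
After op 7 (move_left): buffer="ntggynnttggggpntggosrh" (len 22), cursors c1@3 c2@12 c4@12 c3@17, authorship 1111.24242424.3333....
Authorship (.=original, N=cursor N): 1 1 1 1 . 2 4 2 4 2 4 2 4 . 3 3 3 3 . . . .
Index 11: author = 2

Answer: cursor 2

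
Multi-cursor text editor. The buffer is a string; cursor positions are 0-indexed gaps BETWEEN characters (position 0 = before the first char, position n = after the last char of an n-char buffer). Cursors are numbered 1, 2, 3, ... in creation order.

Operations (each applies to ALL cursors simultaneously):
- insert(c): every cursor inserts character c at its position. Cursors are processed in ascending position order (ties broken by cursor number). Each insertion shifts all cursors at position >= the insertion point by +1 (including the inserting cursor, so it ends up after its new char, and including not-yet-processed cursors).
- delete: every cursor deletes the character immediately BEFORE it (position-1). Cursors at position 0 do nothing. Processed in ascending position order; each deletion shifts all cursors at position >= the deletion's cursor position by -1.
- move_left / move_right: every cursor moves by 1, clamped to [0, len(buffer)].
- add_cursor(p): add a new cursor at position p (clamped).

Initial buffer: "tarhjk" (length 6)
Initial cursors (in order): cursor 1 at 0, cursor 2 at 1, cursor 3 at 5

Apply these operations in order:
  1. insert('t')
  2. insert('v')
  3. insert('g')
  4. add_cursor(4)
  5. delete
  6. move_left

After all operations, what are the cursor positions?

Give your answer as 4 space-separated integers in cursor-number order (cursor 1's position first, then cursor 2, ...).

Answer: 1 3 9 1

Derivation:
After op 1 (insert('t')): buffer="tttarhjtk" (len 9), cursors c1@1 c2@3 c3@8, authorship 1.2....3.
After op 2 (insert('v')): buffer="tvttvarhjtvk" (len 12), cursors c1@2 c2@5 c3@11, authorship 11.22....33.
After op 3 (insert('g')): buffer="tvgttvgarhjtvgk" (len 15), cursors c1@3 c2@7 c3@14, authorship 111.222....333.
After op 4 (add_cursor(4)): buffer="tvgttvgarhjtvgk" (len 15), cursors c1@3 c4@4 c2@7 c3@14, authorship 111.222....333.
After op 5 (delete): buffer="tvtvarhjtvk" (len 11), cursors c1@2 c4@2 c2@4 c3@10, authorship 1122....33.
After op 6 (move_left): buffer="tvtvarhjtvk" (len 11), cursors c1@1 c4@1 c2@3 c3@9, authorship 1122....33.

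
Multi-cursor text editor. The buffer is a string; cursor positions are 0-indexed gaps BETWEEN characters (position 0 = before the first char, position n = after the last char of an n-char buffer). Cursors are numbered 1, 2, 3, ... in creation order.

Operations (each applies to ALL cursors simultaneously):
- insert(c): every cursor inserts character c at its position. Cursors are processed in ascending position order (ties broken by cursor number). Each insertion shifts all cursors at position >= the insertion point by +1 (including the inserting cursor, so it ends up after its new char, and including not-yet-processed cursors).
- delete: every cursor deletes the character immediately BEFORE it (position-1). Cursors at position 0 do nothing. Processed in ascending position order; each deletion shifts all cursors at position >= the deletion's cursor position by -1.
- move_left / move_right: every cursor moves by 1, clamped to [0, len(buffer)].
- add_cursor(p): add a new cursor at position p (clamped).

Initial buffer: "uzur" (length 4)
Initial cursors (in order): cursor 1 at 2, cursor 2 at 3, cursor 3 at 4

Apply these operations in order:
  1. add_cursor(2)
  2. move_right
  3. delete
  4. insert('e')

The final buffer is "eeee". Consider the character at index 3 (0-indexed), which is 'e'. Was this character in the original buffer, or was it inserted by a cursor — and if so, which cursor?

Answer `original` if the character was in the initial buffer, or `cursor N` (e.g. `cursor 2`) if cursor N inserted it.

Answer: cursor 4

Derivation:
After op 1 (add_cursor(2)): buffer="uzur" (len 4), cursors c1@2 c4@2 c2@3 c3@4, authorship ....
After op 2 (move_right): buffer="uzur" (len 4), cursors c1@3 c4@3 c2@4 c3@4, authorship ....
After op 3 (delete): buffer="" (len 0), cursors c1@0 c2@0 c3@0 c4@0, authorship 
After op 4 (insert('e')): buffer="eeee" (len 4), cursors c1@4 c2@4 c3@4 c4@4, authorship 1234
Authorship (.=original, N=cursor N): 1 2 3 4
Index 3: author = 4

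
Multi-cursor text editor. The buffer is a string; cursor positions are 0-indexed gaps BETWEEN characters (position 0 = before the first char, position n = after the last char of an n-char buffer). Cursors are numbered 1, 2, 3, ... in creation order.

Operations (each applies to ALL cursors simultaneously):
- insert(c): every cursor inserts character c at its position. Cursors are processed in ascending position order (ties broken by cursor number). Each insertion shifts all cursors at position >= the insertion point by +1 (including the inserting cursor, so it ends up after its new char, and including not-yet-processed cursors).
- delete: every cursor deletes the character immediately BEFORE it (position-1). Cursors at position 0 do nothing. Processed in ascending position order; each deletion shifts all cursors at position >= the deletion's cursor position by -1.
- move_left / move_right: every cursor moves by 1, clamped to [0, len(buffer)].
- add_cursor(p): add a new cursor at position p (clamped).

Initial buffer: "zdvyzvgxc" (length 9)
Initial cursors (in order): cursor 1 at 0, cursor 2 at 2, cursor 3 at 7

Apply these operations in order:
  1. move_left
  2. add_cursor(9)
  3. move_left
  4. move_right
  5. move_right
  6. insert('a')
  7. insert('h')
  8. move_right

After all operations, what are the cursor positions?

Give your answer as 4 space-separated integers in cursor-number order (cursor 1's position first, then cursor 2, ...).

After op 1 (move_left): buffer="zdvyzvgxc" (len 9), cursors c1@0 c2@1 c3@6, authorship .........
After op 2 (add_cursor(9)): buffer="zdvyzvgxc" (len 9), cursors c1@0 c2@1 c3@6 c4@9, authorship .........
After op 3 (move_left): buffer="zdvyzvgxc" (len 9), cursors c1@0 c2@0 c3@5 c4@8, authorship .........
After op 4 (move_right): buffer="zdvyzvgxc" (len 9), cursors c1@1 c2@1 c3@6 c4@9, authorship .........
After op 5 (move_right): buffer="zdvyzvgxc" (len 9), cursors c1@2 c2@2 c3@7 c4@9, authorship .........
After op 6 (insert('a')): buffer="zdaavyzvgaxca" (len 13), cursors c1@4 c2@4 c3@10 c4@13, authorship ..12.....3..4
After op 7 (insert('h')): buffer="zdaahhvyzvgahxcah" (len 17), cursors c1@6 c2@6 c3@13 c4@17, authorship ..1212.....33..44
After op 8 (move_right): buffer="zdaahhvyzvgahxcah" (len 17), cursors c1@7 c2@7 c3@14 c4@17, authorship ..1212.....33..44

Answer: 7 7 14 17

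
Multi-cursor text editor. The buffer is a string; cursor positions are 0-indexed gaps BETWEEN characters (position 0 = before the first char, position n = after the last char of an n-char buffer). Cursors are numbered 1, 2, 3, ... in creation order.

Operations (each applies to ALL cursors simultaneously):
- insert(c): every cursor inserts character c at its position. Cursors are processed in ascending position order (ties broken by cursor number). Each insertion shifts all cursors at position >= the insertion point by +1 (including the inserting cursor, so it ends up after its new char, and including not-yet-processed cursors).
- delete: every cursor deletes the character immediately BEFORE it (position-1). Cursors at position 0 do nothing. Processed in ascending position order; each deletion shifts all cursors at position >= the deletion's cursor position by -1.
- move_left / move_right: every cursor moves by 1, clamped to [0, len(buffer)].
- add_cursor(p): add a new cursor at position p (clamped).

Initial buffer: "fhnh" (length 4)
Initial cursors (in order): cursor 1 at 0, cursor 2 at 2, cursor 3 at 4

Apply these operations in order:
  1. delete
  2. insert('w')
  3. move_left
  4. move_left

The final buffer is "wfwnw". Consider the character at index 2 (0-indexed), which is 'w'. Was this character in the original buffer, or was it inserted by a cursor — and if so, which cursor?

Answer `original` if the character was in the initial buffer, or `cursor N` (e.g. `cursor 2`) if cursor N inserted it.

Answer: cursor 2

Derivation:
After op 1 (delete): buffer="fn" (len 2), cursors c1@0 c2@1 c3@2, authorship ..
After op 2 (insert('w')): buffer="wfwnw" (len 5), cursors c1@1 c2@3 c3@5, authorship 1.2.3
After op 3 (move_left): buffer="wfwnw" (len 5), cursors c1@0 c2@2 c3@4, authorship 1.2.3
After op 4 (move_left): buffer="wfwnw" (len 5), cursors c1@0 c2@1 c3@3, authorship 1.2.3
Authorship (.=original, N=cursor N): 1 . 2 . 3
Index 2: author = 2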